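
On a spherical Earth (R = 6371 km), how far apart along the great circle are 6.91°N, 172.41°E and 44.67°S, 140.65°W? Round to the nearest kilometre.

7403 km

Δλ = -140.65 − 172.41 = -313.06°; wrapped into (−180°, 180°]: 46.94°.
Δφ = -44.67 − 6.91 = -51.58°.
a = sin²(Δφ/2) + cos φ₁ · cos φ₂ · sin²(Δλ/2) = 0.301274.
c = 2·atan2(√a, √(1−a)) = 1.16206 rad → d = 6371·c ≈ 7403.47 km.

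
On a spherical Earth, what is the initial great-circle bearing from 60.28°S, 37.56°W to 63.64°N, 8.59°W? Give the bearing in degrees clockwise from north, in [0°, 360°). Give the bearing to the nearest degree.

Δλ = -8.59 − -37.56 = 28.97°.
θ = atan2( sin Δλ · cos φ₂ , cos φ₁ · sin φ₂ − sin φ₁ · cos φ₂ · cos Δλ )
  = atan2(0.21506, 0.78157) = 15.385° → normalised to [0°, 360°): 15.385°.

15°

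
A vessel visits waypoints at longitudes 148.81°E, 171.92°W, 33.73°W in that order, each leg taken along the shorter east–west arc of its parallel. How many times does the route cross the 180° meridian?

1

Leg 1: +148.81° → -171.92°, shortest Δλ = 39.27° (east) — crosses 180°.
Leg 2: -171.92° → -33.73°, shortest Δλ = 138.19° (east) — does not cross 180°.
Total crossings: 1.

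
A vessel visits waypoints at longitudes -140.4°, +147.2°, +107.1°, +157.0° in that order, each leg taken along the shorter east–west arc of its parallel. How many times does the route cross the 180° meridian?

Leg 1: -140.4° → +147.2°, shortest Δλ = -72.4° (west) — crosses 180°.
Leg 2: +147.2° → +107.1°, shortest Δλ = -40.1° (west) — does not cross 180°.
Leg 3: +107.1° → +157.0°, shortest Δλ = 49.9° (east) — does not cross 180°.
Total crossings: 1.

1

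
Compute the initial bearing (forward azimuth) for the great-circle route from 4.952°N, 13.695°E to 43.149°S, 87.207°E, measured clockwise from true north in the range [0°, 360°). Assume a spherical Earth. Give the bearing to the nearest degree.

Δλ = 87.207 − 13.695 = 73.512°.
θ = atan2( sin Δλ · cos φ₂ , cos φ₁ · sin φ₂ − sin φ₁ · cos φ₂ · cos Δλ )
  = atan2(0.69958, -0.69922) = 134.985° → normalised to [0°, 360°): 134.985°.

135°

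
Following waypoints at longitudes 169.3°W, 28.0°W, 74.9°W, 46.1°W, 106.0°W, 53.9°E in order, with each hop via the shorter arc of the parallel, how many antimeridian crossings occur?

Leg 1: -169.3° → -28.0°, shortest Δλ = 141.3° (east) — does not cross 180°.
Leg 2: -28.0° → -74.9°, shortest Δλ = -46.9° (west) — does not cross 180°.
Leg 3: -74.9° → -46.1°, shortest Δλ = 28.8° (east) — does not cross 180°.
Leg 4: -46.1° → -106.0°, shortest Δλ = -59.9° (west) — does not cross 180°.
Leg 5: -106.0° → +53.9°, shortest Δλ = 159.9° (east) — does not cross 180°.
Total crossings: 0.

0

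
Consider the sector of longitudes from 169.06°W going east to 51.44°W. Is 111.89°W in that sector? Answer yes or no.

Yes

Band width going east from -169.06° to -51.44°: ((-51.44 − -169.06) mod 360) = 117.62°.
Offset of -111.89° east of the west edge: ((-111.89 − -169.06) mod 360) = 57.17°.
57.17° ≤ 117.62° ⇒ inside.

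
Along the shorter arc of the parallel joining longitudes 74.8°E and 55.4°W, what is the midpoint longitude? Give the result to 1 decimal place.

Signed shortest Δλ from +74.8° to -55.4° is -130.2°.
Midpoint longitude = +74.8° + (-130.2°)/2 = +74.8° − 65.1° = +9.7°.

9.7°E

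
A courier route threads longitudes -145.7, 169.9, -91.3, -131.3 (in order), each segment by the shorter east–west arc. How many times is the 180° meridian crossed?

Leg 1: -145.7° → +169.9°, shortest Δλ = -44.4° (west) — crosses 180°.
Leg 2: +169.9° → -91.3°, shortest Δλ = 98.8° (east) — crosses 180°.
Leg 3: -91.3° → -131.3°, shortest Δλ = -40.0° (west) — does not cross 180°.
Total crossings: 2.

2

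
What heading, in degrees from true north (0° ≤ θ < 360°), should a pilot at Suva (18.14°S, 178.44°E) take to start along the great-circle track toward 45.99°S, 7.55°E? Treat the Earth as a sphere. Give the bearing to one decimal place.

187.0°

Δλ = 7.55 − 178.44 = -170.89°.
θ = atan2( sin Δλ · cos φ₂ , cos φ₁ · sin φ₂ − sin φ₁ · cos φ₂ · cos Δλ )
  = atan2(-0.11001, -0.89706) = -173.009° → normalised to [0°, 360°): 186.991°.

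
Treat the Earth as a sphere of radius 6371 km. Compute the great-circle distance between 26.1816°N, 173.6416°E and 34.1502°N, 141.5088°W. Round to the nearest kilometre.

Δλ = -141.5088 − 173.6416 = -315.1504°; wrapped into (−180°, 180°]: 44.8496°.
Δφ = 34.1502 − 26.1816 = 7.9686°.
a = sin²(Δφ/2) + cos φ₁ · cos φ₂ · sin²(Δλ/2) = 0.112900.
c = 2·atan2(√a, √(1−a)) = 0.68535 rad → d = 6371·c ≈ 4366.33 km.

4366 km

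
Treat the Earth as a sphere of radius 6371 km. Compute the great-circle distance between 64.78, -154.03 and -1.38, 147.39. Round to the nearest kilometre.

8723 km

Δλ = 147.39 − -154.03 = 301.42°; wrapped into (−180°, 180°]: -58.58°.
Δφ = -1.38 − 64.78 = -66.16°.
a = sin²(Δφ/2) + cos φ₁ · cos φ₂ · sin²(Δλ/2) = 0.399863.
c = 2·atan2(√a, √(1−a)) = 1.36916 rad → d = 6371·c ≈ 8722.91 km.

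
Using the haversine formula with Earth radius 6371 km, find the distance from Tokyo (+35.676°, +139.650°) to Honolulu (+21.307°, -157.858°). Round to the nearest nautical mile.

3353 nmi

Δλ = -157.858 − 139.650 = -297.508°; wrapped into (−180°, 180°]: 62.492°.
Δφ = 21.307 − 35.676 = -14.369°.
a = sin²(Δφ/2) + cos φ₁ · cos φ₂ · sin²(Δλ/2) = 0.219269.
c = 2·atan2(√a, √(1−a)) = 0.97465 rad → d = 6371·c ≈ 6209.47 km ≈ 3352.84 nmi.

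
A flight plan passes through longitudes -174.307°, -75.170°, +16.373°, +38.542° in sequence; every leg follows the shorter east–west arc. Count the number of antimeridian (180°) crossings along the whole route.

0

Leg 1: -174.307° → -75.170°, shortest Δλ = 99.137° (east) — does not cross 180°.
Leg 2: -75.170° → +16.373°, shortest Δλ = 91.543° (east) — does not cross 180°.
Leg 3: +16.373° → +38.542°, shortest Δλ = 22.169° (east) — does not cross 180°.
Total crossings: 0.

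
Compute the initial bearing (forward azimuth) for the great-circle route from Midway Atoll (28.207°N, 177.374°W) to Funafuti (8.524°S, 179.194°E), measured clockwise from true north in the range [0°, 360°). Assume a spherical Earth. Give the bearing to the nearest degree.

186°

Δλ = 179.194 − -177.374 = 356.568°; wrapped into (−180°, 180°]: -3.432°.
θ = atan2( sin Δλ · cos φ₂ , cos φ₁ · sin φ₂ − sin φ₁ · cos φ₂ · cos Δλ )
  = atan2(-0.05920, -0.59722) = -174.339° → normalised to [0°, 360°): 185.661°.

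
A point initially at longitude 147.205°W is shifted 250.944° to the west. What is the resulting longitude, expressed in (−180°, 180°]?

Start at -147.205°; shift −250.944° → -398.149°.
-398.149° lies outside (−180°, 180°]; add 360° → -38.149°.

38.149°W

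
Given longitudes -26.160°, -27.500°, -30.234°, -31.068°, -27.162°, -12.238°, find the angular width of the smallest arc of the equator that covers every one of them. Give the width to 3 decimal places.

Sort the longitudes: -31.068°, -30.234°, -27.500°, -27.162°, -26.160°, -12.238°.
Eastward gaps between consecutive values (wrapping around): 0.834°, 2.734°, 0.338°, 1.002°, 13.922°, 341.170°.
Largest gap = 341.170° ⇒ minimal covering band is its complement: 360° − 341.170° = 18.830°.
Band runs from -31.068° eastward to -12.238°.

18.830°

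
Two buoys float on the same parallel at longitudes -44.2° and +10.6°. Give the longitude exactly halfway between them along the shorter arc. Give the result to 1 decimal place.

Signed shortest Δλ from -44.2° to +10.6° is +54.8°.
Midpoint longitude = -44.2° + (+54.8°)/2 = -44.2° + 27.4° = -16.8°.

-16.8°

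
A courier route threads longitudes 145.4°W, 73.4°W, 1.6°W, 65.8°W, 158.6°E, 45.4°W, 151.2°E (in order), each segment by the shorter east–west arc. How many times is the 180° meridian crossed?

3

Leg 1: -145.4° → -73.4°, shortest Δλ = 72.0° (east) — does not cross 180°.
Leg 2: -73.4° → -1.6°, shortest Δλ = 71.8° (east) — does not cross 180°.
Leg 3: -1.6° → -65.8°, shortest Δλ = -64.2° (west) — does not cross 180°.
Leg 4: -65.8° → +158.6°, shortest Δλ = -135.6° (west) — crosses 180°.
Leg 5: +158.6° → -45.4°, shortest Δλ = 156.0° (east) — crosses 180°.
Leg 6: -45.4° → +151.2°, shortest Δλ = -163.4° (west) — crosses 180°.
Total crossings: 3.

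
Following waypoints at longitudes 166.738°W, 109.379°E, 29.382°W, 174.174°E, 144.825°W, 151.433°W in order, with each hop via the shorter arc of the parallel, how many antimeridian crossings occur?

3

Leg 1: -166.738° → +109.379°, shortest Δλ = -83.883° (west) — crosses 180°.
Leg 2: +109.379° → -29.382°, shortest Δλ = -138.761° (west) — does not cross 180°.
Leg 3: -29.382° → +174.174°, shortest Δλ = -156.444° (west) — crosses 180°.
Leg 4: +174.174° → -144.825°, shortest Δλ = 41.001° (east) — crosses 180°.
Leg 5: -144.825° → -151.433°, shortest Δλ = -6.608° (west) — does not cross 180°.
Total crossings: 3.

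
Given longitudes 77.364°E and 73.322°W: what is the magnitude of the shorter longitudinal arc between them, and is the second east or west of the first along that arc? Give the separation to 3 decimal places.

Raw difference: -73.322 − 77.364 = -150.686°.
Normalise into (−180°, 180°]: -150.686° stays -150.686°.
Negative ⇒ the second point lies to the west; separation 150.686°.

150.686° west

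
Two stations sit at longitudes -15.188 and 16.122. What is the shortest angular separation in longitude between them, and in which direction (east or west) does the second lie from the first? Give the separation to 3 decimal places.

31.310° east

Raw difference: 16.122 − -15.188 = 31.31°.
Normalise into (−180°, 180°]: 31.31° stays 31.31°.
Positive ⇒ the second point lies to the east; separation 31.310°.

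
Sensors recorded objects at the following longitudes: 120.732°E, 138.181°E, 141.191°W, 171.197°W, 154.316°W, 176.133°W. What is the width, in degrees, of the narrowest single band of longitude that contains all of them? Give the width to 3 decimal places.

Sort the longitudes: -176.133°, -171.197°, -154.316°, -141.191°, +120.732°, +138.181°.
Eastward gaps between consecutive values (wrapping around): 4.936°, 16.881°, 13.125°, 261.923°, 17.449°, 45.686°.
Largest gap = 261.923° ⇒ minimal covering band is its complement: 360° − 261.923° = 98.077°.
Band runs from +120.732° eastward to -141.191°, crossing the antimeridian.

98.077°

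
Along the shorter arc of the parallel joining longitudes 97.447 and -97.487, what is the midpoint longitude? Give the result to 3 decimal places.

Signed shortest Δλ from +97.447° to -97.487° is +165.066°.
Midpoint longitude = +97.447° + (+165.066°)/2 = +97.447° + 82.533° = +179.980°.
(The naïve average (+97.447 + -97.487)/2 = -0.02° is on the wrong side of the globe.)

+179.980°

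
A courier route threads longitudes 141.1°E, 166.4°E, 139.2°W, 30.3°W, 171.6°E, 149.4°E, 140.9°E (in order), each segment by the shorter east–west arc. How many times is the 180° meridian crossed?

Leg 1: +141.1° → +166.4°, shortest Δλ = 25.3° (east) — does not cross 180°.
Leg 2: +166.4° → -139.2°, shortest Δλ = 54.4° (east) — crosses 180°.
Leg 3: -139.2° → -30.3°, shortest Δλ = 108.9° (east) — does not cross 180°.
Leg 4: -30.3° → +171.6°, shortest Δλ = -158.1° (west) — crosses 180°.
Leg 5: +171.6° → +149.4°, shortest Δλ = -22.2° (west) — does not cross 180°.
Leg 6: +149.4° → +140.9°, shortest Δλ = -8.5° (west) — does not cross 180°.
Total crossings: 2.

2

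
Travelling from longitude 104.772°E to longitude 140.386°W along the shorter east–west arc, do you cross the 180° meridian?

Naïve |-140.386 − 104.772| = 245.158° > 180°, so the shorter arc goes the other way round — across 180°.
Signed shortest Δλ = ((-140.386 − 104.772 + 180) mod 360) − 180 = 114.842°.
Going east by 114.842° from +104.772° passes through 180° before reaching -140.386°.

Yes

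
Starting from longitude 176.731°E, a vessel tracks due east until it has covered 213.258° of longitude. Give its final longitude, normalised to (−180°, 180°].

Start at +176.731°; shift +213.258° → +389.989°.
+389.989° lies outside (−180°, 180°]; subtract 360° → +29.989°.

29.989°E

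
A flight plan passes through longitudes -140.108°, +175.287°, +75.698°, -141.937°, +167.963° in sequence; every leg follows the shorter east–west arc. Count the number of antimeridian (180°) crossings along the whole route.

3

Leg 1: -140.108° → +175.287°, shortest Δλ = -44.605° (west) — crosses 180°.
Leg 2: +175.287° → +75.698°, shortest Δλ = -99.589° (west) — does not cross 180°.
Leg 3: +75.698° → -141.937°, shortest Δλ = 142.365° (east) — crosses 180°.
Leg 4: -141.937° → +167.963°, shortest Δλ = -50.1° (west) — crosses 180°.
Total crossings: 3.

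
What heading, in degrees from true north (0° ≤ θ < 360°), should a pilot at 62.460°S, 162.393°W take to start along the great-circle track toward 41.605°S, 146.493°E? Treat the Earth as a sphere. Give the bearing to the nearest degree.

281°

Δλ = 146.493 − -162.393 = 308.886°; wrapped into (−180°, 180°]: -51.114°.
θ = atan2( sin Δλ · cos φ₂ , cos φ₁ · sin φ₂ − sin φ₁ · cos φ₂ · cos Δλ )
  = atan2(-0.58204, 0.10921) = -79.373° → normalised to [0°, 360°): 280.627°.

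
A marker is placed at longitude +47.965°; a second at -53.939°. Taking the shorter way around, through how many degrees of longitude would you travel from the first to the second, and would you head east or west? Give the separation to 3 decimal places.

101.904° west

Raw difference: -53.939 − 47.965 = -101.904°.
Normalise into (−180°, 180°]: -101.904° stays -101.904°.
Negative ⇒ the second point lies to the west; separation 101.904°.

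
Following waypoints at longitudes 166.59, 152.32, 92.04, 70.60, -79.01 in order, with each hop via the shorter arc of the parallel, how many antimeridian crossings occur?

0

Leg 1: +166.59° → +152.32°, shortest Δλ = -14.27° (west) — does not cross 180°.
Leg 2: +152.32° → +92.04°, shortest Δλ = -60.28° (west) — does not cross 180°.
Leg 3: +92.04° → +70.60°, shortest Δλ = -21.44° (west) — does not cross 180°.
Leg 4: +70.60° → -79.01°, shortest Δλ = -149.61° (west) — does not cross 180°.
Total crossings: 0.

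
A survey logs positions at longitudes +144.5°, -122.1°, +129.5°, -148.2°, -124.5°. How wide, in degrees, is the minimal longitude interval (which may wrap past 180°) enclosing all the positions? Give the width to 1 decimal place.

108.4°

Sort the longitudes: -148.2°, -124.5°, -122.1°, +129.5°, +144.5°.
Eastward gaps between consecutive values (wrapping around): 23.7°, 2.4°, 251.6°, 15.0°, 67.3°.
Largest gap = 251.6° ⇒ minimal covering band is its complement: 360° − 251.6° = 108.4°.
Band runs from +129.5° eastward to -122.1°, crossing the antimeridian.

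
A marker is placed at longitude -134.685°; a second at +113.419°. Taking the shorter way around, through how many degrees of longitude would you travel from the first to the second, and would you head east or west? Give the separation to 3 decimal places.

111.896° west

Raw difference: 113.419 − -134.685 = 248.104°.
Normalise into (−180°, 180°]: 248.104° − 360° = -111.896°.
Negative ⇒ the second point lies to the west; separation 111.896°.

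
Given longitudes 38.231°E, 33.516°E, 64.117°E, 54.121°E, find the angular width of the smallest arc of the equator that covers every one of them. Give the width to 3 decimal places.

30.601°

Sort the longitudes: +33.516°, +38.231°, +54.121°, +64.117°.
Eastward gaps between consecutive values (wrapping around): 4.715°, 15.890°, 9.996°, 329.399°.
Largest gap = 329.399° ⇒ minimal covering band is its complement: 360° − 329.399° = 30.601°.
Band runs from +33.516° eastward to +64.117°.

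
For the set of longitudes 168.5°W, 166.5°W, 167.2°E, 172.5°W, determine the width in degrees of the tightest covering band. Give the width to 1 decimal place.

26.3°

Sort the longitudes: -172.5°, -168.5°, -166.5°, +167.2°.
Eastward gaps between consecutive values (wrapping around): 4.0°, 2.0°, 333.7°, 20.3°.
Largest gap = 333.7° ⇒ minimal covering band is its complement: 360° − 333.7° = 26.3°.
Band runs from +167.2° eastward to -166.5°, crossing the antimeridian.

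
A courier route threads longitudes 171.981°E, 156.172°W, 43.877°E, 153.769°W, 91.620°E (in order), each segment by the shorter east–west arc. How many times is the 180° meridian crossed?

4

Leg 1: +171.981° → -156.172°, shortest Δλ = 31.847° (east) — crosses 180°.
Leg 2: -156.172° → +43.877°, shortest Δλ = -159.951° (west) — crosses 180°.
Leg 3: +43.877° → -153.769°, shortest Δλ = 162.354° (east) — crosses 180°.
Leg 4: -153.769° → +91.620°, shortest Δλ = -114.611° (west) — crosses 180°.
Total crossings: 4.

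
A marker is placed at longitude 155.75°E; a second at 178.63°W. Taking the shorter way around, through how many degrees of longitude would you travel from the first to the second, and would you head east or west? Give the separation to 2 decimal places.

Raw difference: -178.63 − 155.75 = -334.38°.
Normalise into (−180°, 180°]: -334.38° + 360° = 25.62°.
Positive ⇒ the second point lies to the east; separation 25.62°.

25.62° east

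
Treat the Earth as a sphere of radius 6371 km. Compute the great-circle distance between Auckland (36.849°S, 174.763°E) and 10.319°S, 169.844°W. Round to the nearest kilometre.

Δλ = -169.844 − 174.763 = -344.607°; wrapped into (−180°, 180°]: 15.393°.
Δφ = -10.319 − -36.849 = 26.530°.
a = sin²(Δφ/2) + cos φ₁ · cos φ₂ · sin²(Δλ/2) = 0.066770.
c = 2·atan2(√a, √(1−a)) = 0.52273 rad → d = 6371·c ≈ 3330.31 km.

3330 km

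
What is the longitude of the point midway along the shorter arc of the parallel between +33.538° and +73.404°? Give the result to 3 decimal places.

Signed shortest Δλ from +33.538° to +73.404° is +39.866°.
Midpoint longitude = +33.538° + (+39.866°)/2 = +33.538° + 19.933° = +53.471°.

+53.471°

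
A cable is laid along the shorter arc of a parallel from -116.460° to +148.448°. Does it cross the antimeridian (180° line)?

Yes

Naïve |148.448 − -116.460| = 264.908° > 180°, so the shorter arc goes the other way round — across 180°.
Signed shortest Δλ = ((148.448 − -116.460 + 180) mod 360) − 180 = -95.092°.
Going west by 95.092° from -116.460° passes through 180° before reaching +148.448°.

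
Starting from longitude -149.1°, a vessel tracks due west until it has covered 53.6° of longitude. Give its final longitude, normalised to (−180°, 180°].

+157.3°

Start at -149.1°; shift −53.6° → -202.7°.
-202.7° lies outside (−180°, 180°]; add 360° → +157.3°.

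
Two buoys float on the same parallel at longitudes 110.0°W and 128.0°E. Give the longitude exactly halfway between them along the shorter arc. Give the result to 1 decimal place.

Signed shortest Δλ from -110.0° to +128.0° is -122.0°.
Midpoint longitude = -110.0° + (-122.0°)/2 = -110.0° − 61.0° = -171.0°.
(The naïve average (-110.0 + +128.0)/2 = 9.0° is on the wrong side of the globe.)

171.0°W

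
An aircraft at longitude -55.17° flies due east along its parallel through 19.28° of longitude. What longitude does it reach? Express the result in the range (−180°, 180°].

-35.89°

Start at -55.17°; shift +19.28° → -35.89°.
-35.89° already lies in (−180°, 180°].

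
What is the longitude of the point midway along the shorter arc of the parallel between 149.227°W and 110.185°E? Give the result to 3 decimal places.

Signed shortest Δλ from -149.227° to +110.185° is -100.588°.
Midpoint longitude = -149.227° + (-100.588°)/2 = -149.227° − 50.294° = -199.521°.
Normalise into (−180°, 180°]: +160.479°.
(The naïve average (-149.227 + +110.185)/2 = -19.521° is on the wrong side of the globe.)

160.479°E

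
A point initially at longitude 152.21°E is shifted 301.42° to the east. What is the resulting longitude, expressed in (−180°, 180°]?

Start at +152.21°; shift +301.42° → +453.63°.
+453.63° lies outside (−180°, 180°]; subtract 360° → +93.63°.

93.63°E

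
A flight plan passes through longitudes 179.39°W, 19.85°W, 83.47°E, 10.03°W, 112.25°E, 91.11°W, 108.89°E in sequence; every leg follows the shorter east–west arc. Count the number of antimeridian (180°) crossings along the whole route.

2

Leg 1: -179.39° → -19.85°, shortest Δλ = 159.54° (east) — does not cross 180°.
Leg 2: -19.85° → +83.47°, shortest Δλ = 103.32° (east) — does not cross 180°.
Leg 3: +83.47° → -10.03°, shortest Δλ = -93.5° (west) — does not cross 180°.
Leg 4: -10.03° → +112.25°, shortest Δλ = 122.28° (east) — does not cross 180°.
Leg 5: +112.25° → -91.11°, shortest Δλ = 156.64° (east) — crosses 180°.
Leg 6: -91.11° → +108.89°, shortest Δλ = -160.0° (west) — crosses 180°.
Total crossings: 2.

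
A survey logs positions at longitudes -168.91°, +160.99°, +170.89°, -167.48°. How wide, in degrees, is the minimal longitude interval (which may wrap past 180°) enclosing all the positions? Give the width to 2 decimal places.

Sort the longitudes: -168.91°, -167.48°, +160.99°, +170.89°.
Eastward gaps between consecutive values (wrapping around): 1.43°, 328.47°, 9.90°, 20.20°.
Largest gap = 328.47° ⇒ minimal covering band is its complement: 360° − 328.47° = 31.53°.
Band runs from +160.99° eastward to -167.48°, crossing the antimeridian.

31.53°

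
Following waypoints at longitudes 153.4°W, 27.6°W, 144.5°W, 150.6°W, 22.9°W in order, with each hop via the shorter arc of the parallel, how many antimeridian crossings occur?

Leg 1: -153.4° → -27.6°, shortest Δλ = 125.8° (east) — does not cross 180°.
Leg 2: -27.6° → -144.5°, shortest Δλ = -116.9° (west) — does not cross 180°.
Leg 3: -144.5° → -150.6°, shortest Δλ = -6.1° (west) — does not cross 180°.
Leg 4: -150.6° → -22.9°, shortest Δλ = 127.7° (east) — does not cross 180°.
Total crossings: 0.

0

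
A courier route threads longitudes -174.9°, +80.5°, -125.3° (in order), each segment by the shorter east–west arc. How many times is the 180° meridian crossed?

2

Leg 1: -174.9° → +80.5°, shortest Δλ = -104.6° (west) — crosses 180°.
Leg 2: +80.5° → -125.3°, shortest Δλ = 154.2° (east) — crosses 180°.
Total crossings: 2.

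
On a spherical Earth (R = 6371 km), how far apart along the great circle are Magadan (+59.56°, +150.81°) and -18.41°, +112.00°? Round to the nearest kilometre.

Δλ = 112.00 − 150.81 = -38.81°.
Δφ = -18.41 − 59.56 = -77.97°.
a = sin²(Δφ/2) + cos φ₁ · cos φ₂ · sin²(Δλ/2) = 0.448851.
c = 2·atan2(√a, √(1−a)) = 1.46832 rad → d = 6371·c ≈ 9354.66 km.

9355 km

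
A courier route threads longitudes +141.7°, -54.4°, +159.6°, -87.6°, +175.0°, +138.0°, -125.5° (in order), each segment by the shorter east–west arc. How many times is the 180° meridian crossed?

5

Leg 1: +141.7° → -54.4°, shortest Δλ = 163.9° (east) — crosses 180°.
Leg 2: -54.4° → +159.6°, shortest Δλ = -146.0° (west) — crosses 180°.
Leg 3: +159.6° → -87.6°, shortest Δλ = 112.8° (east) — crosses 180°.
Leg 4: -87.6° → +175.0°, shortest Δλ = -97.4° (west) — crosses 180°.
Leg 5: +175.0° → +138.0°, shortest Δλ = -37.0° (west) — does not cross 180°.
Leg 6: +138.0° → -125.5°, shortest Δλ = 96.5° (east) — crosses 180°.
Total crossings: 5.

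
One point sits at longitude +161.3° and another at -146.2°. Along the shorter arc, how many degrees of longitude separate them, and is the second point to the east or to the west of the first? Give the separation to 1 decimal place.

Raw difference: -146.2 − 161.3 = -307.5°.
Normalise into (−180°, 180°]: -307.5° + 360° = 52.5°.
Positive ⇒ the second point lies to the east; separation 52.5°.

52.5° east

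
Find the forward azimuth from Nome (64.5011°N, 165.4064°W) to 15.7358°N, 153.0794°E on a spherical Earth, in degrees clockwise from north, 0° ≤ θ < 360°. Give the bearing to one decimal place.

230.1°

Δλ = 153.0794 − -165.4064 = 318.4858°; wrapped into (−180°, 180°]: -41.5142°.
θ = atan2( sin Δλ · cos φ₂ , cos φ₁ · sin φ₂ − sin φ₁ · cos φ₂ · cos Δλ )
  = atan2(-0.63797, -0.53377) = -129.919° → normalised to [0°, 360°): 230.081°.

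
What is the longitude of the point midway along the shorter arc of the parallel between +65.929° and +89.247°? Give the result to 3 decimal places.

Signed shortest Δλ from +65.929° to +89.247° is +23.318°.
Midpoint longitude = +65.929° + (+23.318°)/2 = +65.929° + 11.659° = +77.588°.

+77.588°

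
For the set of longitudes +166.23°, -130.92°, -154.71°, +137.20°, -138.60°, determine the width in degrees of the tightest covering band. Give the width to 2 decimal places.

Sort the longitudes: -154.71°, -138.60°, -130.92°, +137.20°, +166.23°.
Eastward gaps between consecutive values (wrapping around): 16.11°, 7.68°, 268.12°, 29.03°, 39.06°.
Largest gap = 268.12° ⇒ minimal covering band is its complement: 360° − 268.12° = 91.88°.
Band runs from +137.20° eastward to -130.92°, crossing the antimeridian.

91.88°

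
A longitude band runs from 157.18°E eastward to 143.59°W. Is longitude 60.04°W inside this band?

No

Band width going east from +157.18° to -143.59°: ((-143.59 − 157.18) mod 360) = 59.23°.
Offset of -60.04° east of the west edge: ((-60.04 − 157.18) mod 360) = 142.78°.
142.78° > 59.23° ⇒ outside.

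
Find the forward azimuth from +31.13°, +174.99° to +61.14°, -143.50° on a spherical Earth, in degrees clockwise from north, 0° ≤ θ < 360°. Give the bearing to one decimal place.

Δλ = -143.50 − 174.99 = -318.49°; wrapped into (−180°, 180°]: 41.51°.
θ = atan2( sin Δλ · cos φ₂ , cos φ₁ · sin φ₂ − sin φ₁ · cos φ₂ · cos Δλ )
  = atan2(0.31989, 0.56282) = 29.612° → normalised to [0°, 360°): 29.612°.

29.6°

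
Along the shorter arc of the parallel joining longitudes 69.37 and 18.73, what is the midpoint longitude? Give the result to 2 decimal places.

Signed shortest Δλ from +69.37° to +18.73° is -50.64°.
Midpoint longitude = +69.37° + (-50.64°)/2 = +69.37° − 25.32° = +44.05°.

+44.05°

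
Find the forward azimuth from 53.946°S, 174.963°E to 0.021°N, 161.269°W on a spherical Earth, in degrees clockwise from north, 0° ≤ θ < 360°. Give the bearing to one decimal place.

Δλ = -161.269 − 174.963 = -336.232°; wrapped into (−180°, 180°]: 23.768°.
θ = atan2( sin Δλ · cos φ₂ , cos φ₁ · sin φ₂ − sin φ₁ · cos φ₂ · cos Δλ )
  = atan2(0.40303, 0.74011) = 28.571° → normalised to [0°, 360°): 28.571°.

28.6°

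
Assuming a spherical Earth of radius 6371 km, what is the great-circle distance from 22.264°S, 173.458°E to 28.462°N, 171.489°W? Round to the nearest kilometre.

Δλ = -171.489 − 173.458 = -344.947°; wrapped into (−180°, 180°]: 15.053°.
Δφ = 28.462 − -22.264 = 50.726°.
a = sin²(Δφ/2) + cos φ₁ · cos φ₂ · sin²(Δλ/2) = 0.197444.
c = 2·atan2(√a, √(1−a)) = 0.92089 rad → d = 6371·c ≈ 5866.99 km.

5867 km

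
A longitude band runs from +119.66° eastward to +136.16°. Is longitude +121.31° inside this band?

Band width going east from +119.66° to +136.16°: ((136.16 − 119.66) mod 360) = 16.50°.
Offset of +121.31° east of the west edge: ((121.31 − 119.66) mod 360) = 1.65°.
1.65° ≤ 16.50° ⇒ inside.

Yes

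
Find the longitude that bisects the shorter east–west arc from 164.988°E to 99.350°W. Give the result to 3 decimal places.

Signed shortest Δλ from +164.988° to -99.350° is +95.662°.
Midpoint longitude = +164.988° + (+95.662°)/2 = +164.988° + 47.831° = +212.819°.
Normalise into (−180°, 180°]: -147.181°.
(The naïve average (+164.988 + -99.350)/2 = 32.819° is on the wrong side of the globe.)

147.181°W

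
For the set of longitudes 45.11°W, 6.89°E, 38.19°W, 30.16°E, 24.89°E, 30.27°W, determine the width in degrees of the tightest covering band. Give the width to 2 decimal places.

Sort the longitudes: -45.11°, -38.19°, -30.27°, +6.89°, +24.89°, +30.16°.
Eastward gaps between consecutive values (wrapping around): 6.92°, 7.92°, 37.16°, 18.00°, 5.27°, 284.73°.
Largest gap = 284.73° ⇒ minimal covering band is its complement: 360° − 284.73° = 75.27°.
Band runs from -45.11° eastward to +30.16°.

75.27°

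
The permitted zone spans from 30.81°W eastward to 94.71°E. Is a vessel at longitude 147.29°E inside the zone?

No

Band width going east from -30.81° to +94.71°: ((94.71 − -30.81) mod 360) = 125.52°.
Offset of +147.29° east of the west edge: ((147.29 − -30.81) mod 360) = 178.10°.
178.10° > 125.52° ⇒ outside.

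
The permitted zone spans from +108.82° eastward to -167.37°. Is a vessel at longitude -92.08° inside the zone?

No

Band width going east from +108.82° to -167.37°: ((-167.37 − 108.82) mod 360) = 83.81°.
Offset of -92.08° east of the west edge: ((-92.08 − 108.82) mod 360) = 159.10°.
159.10° > 83.81° ⇒ outside.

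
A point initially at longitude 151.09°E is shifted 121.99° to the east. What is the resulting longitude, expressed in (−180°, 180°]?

Start at +151.09°; shift +121.99° → +273.08°.
+273.08° lies outside (−180°, 180°]; subtract 360° → -86.92°.

86.92°W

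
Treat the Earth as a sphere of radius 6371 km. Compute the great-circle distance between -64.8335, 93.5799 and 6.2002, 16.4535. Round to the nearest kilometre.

10030 km

Δλ = 16.4535 − 93.5799 = -77.1264°.
Δφ = 6.2002 − -64.8335 = 71.0337°.
a = sin²(Δφ/2) + cos φ₁ · cos φ₂ · sin²(Δλ/2) = 0.501779.
c = 2·atan2(√a, √(1−a)) = 1.57436 rad → d = 6371·c ≈ 10030.22 km.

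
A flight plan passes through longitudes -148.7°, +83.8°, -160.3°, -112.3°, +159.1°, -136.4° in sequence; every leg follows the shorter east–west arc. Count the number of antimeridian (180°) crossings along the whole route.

4

Leg 1: -148.7° → +83.8°, shortest Δλ = -127.5° (west) — crosses 180°.
Leg 2: +83.8° → -160.3°, shortest Δλ = 115.9° (east) — crosses 180°.
Leg 3: -160.3° → -112.3°, shortest Δλ = 48.0° (east) — does not cross 180°.
Leg 4: -112.3° → +159.1°, shortest Δλ = -88.6° (west) — crosses 180°.
Leg 5: +159.1° → -136.4°, shortest Δλ = 64.5° (east) — crosses 180°.
Total crossings: 4.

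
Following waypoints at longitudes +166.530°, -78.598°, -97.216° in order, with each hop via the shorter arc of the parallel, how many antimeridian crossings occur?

1

Leg 1: +166.530° → -78.598°, shortest Δλ = 114.872° (east) — crosses 180°.
Leg 2: -78.598° → -97.216°, shortest Δλ = -18.618° (west) — does not cross 180°.
Total crossings: 1.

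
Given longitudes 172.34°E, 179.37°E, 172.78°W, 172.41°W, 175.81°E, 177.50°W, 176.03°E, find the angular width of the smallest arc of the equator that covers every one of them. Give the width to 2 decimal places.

Sort the longitudes: -177.50°, -172.78°, -172.41°, +172.34°, +175.81°, +176.03°, +179.37°.
Eastward gaps between consecutive values (wrapping around): 4.72°, 0.37°, 344.75°, 3.47°, 0.22°, 3.34°, 3.13°.
Largest gap = 344.75° ⇒ minimal covering band is its complement: 360° − 344.75° = 15.25°.
Band runs from +172.34° eastward to -172.41°, crossing the antimeridian.

15.25°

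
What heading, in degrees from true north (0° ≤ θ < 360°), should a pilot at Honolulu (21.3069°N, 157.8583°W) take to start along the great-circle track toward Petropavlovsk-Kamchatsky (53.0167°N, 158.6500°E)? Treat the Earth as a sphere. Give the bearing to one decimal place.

Δλ = 158.6500 − -157.8583 = 316.5083°; wrapped into (−180°, 180°]: -43.4917°.
θ = atan2( sin Δλ · cos φ₂ , cos φ₁ · sin φ₂ − sin φ₁ · cos φ₂ · cos Δλ )
  = atan2(-0.41404, 0.58563) = -35.260° → normalised to [0°, 360°): 324.740°.

324.7°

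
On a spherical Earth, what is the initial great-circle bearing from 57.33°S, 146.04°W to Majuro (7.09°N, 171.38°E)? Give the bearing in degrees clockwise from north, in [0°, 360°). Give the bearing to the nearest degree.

Δλ = 171.38 − -146.04 = 317.42°; wrapped into (−180°, 180°]: -42.58°.
θ = atan2( sin Δλ · cos φ₂ , cos φ₁ · sin φ₂ − sin φ₁ · cos φ₂ · cos Δλ )
  = atan2(-0.67145, 0.68173) = -44.565° → normalised to [0°, 360°): 315.435°.

315°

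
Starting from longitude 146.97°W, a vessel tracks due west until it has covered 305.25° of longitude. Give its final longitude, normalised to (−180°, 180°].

92.22°W

Start at -146.97°; shift −305.25° → -452.22°.
-452.22° lies outside (−180°, 180°]; add 360° → -92.22°.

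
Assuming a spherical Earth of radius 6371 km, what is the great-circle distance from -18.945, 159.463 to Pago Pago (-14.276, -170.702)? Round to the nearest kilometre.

Δλ = -170.702 − 159.463 = -330.165°; wrapped into (−180°, 180°]: 29.835°.
Δφ = -14.276 − -18.945 = 4.669°.
a = sin²(Δφ/2) + cos φ₁ · cos φ₂ · sin²(Δλ/2) = 0.062403.
c = 2·atan2(√a, √(1−a)) = 0.50496 rad → d = 6371·c ≈ 3217.10 km.

3217 km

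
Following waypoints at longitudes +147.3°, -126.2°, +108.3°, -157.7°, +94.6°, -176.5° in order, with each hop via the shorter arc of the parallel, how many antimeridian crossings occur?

5

Leg 1: +147.3° → -126.2°, shortest Δλ = 86.5° (east) — crosses 180°.
Leg 2: -126.2° → +108.3°, shortest Δλ = -125.5° (west) — crosses 180°.
Leg 3: +108.3° → -157.7°, shortest Δλ = 94.0° (east) — crosses 180°.
Leg 4: -157.7° → +94.6°, shortest Δλ = -107.7° (west) — crosses 180°.
Leg 5: +94.6° → -176.5°, shortest Δλ = 88.9° (east) — crosses 180°.
Total crossings: 5.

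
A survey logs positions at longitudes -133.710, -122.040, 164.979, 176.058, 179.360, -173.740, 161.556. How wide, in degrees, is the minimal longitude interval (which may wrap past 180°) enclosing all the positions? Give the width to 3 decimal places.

76.404°

Sort the longitudes: -173.740°, -133.710°, -122.040°, +161.556°, +164.979°, +176.058°, +179.360°.
Eastward gaps between consecutive values (wrapping around): 40.030°, 11.670°, 283.596°, 3.423°, 11.079°, 3.302°, 6.900°.
Largest gap = 283.596° ⇒ minimal covering band is its complement: 360° − 283.596° = 76.404°.
Band runs from +161.556° eastward to -122.040°, crossing the antimeridian.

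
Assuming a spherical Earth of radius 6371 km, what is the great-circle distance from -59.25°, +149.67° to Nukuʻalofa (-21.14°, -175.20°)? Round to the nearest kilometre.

5068 km

Δλ = -175.20 − 149.67 = -324.87°; wrapped into (−180°, 180°]: 35.13°.
Δφ = -21.14 − -59.25 = 38.11°.
a = sin²(Δφ/2) + cos φ₁ · cos φ₂ · sin²(Δλ/2) = 0.150019.
c = 2·atan2(√a, √(1−a)) = 0.79545 rad → d = 6371·c ≈ 5067.82 km.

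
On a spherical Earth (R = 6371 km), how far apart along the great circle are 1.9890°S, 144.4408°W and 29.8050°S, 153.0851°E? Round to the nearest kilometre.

7260 km

Δλ = 153.0851 − -144.4408 = 297.5259°; wrapped into (−180°, 180°]: -62.4741°.
Δφ = -29.8050 − -1.9890 = -27.8160°.
a = sin²(Δφ/2) + cos φ₁ · cos φ₂ · sin²(Δλ/2) = 0.290986.
c = 2·atan2(√a, √(1−a)) = 1.13952 rad → d = 6371·c ≈ 7259.91 km.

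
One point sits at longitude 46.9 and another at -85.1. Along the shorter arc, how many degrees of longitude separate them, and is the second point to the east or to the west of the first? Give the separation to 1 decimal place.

132.0° west

Raw difference: -85.1 − 46.9 = -132.0°.
Normalise into (−180°, 180°]: -132.0° stays -132.0°.
Negative ⇒ the second point lies to the west; separation 132.0°.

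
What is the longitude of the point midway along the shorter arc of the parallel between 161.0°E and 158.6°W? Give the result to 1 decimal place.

178.8°W

Signed shortest Δλ from +161.0° to -158.6° is +40.4°.
Midpoint longitude = +161.0° + (+40.4°)/2 = +161.0° + 20.2° = +181.2°.
Normalise into (−180°, 180°]: -178.8°.
(The naïve average (+161.0 + -158.6)/2 = 1.2° is on the wrong side of the globe.)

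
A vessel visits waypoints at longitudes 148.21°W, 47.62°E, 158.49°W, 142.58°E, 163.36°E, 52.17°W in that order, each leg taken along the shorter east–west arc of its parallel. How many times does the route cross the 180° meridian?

4

Leg 1: -148.21° → +47.62°, shortest Δλ = -164.17° (west) — crosses 180°.
Leg 2: +47.62° → -158.49°, shortest Δλ = 153.89° (east) — crosses 180°.
Leg 3: -158.49° → +142.58°, shortest Δλ = -58.93° (west) — crosses 180°.
Leg 4: +142.58° → +163.36°, shortest Δλ = 20.78° (east) — does not cross 180°.
Leg 5: +163.36° → -52.17°, shortest Δλ = 144.47° (east) — crosses 180°.
Total crossings: 4.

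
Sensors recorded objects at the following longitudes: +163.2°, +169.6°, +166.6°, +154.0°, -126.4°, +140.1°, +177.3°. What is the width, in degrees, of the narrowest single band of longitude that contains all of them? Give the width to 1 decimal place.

Sort the longitudes: -126.4°, +140.1°, +154.0°, +163.2°, +166.6°, +169.6°, +177.3°.
Eastward gaps between consecutive values (wrapping around): 266.5°, 13.9°, 9.2°, 3.4°, 3.0°, 7.7°, 56.3°.
Largest gap = 266.5° ⇒ minimal covering band is its complement: 360° − 266.5° = 93.5°.
Band runs from +140.1° eastward to -126.4°, crossing the antimeridian.

93.5°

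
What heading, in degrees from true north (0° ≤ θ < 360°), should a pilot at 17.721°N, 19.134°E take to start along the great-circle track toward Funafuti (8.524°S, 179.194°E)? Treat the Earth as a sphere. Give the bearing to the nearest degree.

Δλ = 179.194 − 19.134 = 160.060°.
θ = atan2( sin Δλ · cos φ₂ , cos φ₁ · sin φ₂ − sin φ₁ · cos φ₂ · cos Δλ )
  = atan2(0.33727, 0.14178) = 67.199° → normalised to [0°, 360°): 67.199°.

67°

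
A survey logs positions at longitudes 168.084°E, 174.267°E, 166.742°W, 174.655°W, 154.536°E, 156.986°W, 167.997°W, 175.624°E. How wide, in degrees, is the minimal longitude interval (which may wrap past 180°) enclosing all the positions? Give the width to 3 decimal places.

Sort the longitudes: -174.655°, -167.997°, -166.742°, -156.986°, +154.536°, +168.084°, +174.267°, +175.624°.
Eastward gaps between consecutive values (wrapping around): 6.658°, 1.255°, 9.756°, 311.522°, 13.548°, 6.183°, 1.357°, 9.721°.
Largest gap = 311.522° ⇒ minimal covering band is its complement: 360° − 311.522° = 48.478°.
Band runs from +154.536° eastward to -156.986°, crossing the antimeridian.

48.478°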